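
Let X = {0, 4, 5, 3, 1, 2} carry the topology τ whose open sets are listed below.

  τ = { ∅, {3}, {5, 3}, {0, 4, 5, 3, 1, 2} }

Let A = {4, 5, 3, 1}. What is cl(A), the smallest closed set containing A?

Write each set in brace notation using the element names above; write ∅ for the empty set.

cl via duality: int({0, 2}) = ∅, so X∖∅ = {0, 4, 5, 3, 1, 2}

{0, 4, 5, 3, 1, 2}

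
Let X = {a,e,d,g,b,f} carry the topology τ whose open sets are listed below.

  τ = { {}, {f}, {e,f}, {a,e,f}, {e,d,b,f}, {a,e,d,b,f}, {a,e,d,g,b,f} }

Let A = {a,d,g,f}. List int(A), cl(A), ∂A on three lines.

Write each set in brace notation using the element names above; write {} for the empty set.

interior: largest open inside A is {f} (from {}, {f})
cl via duality: int({e,b}) = {}, so X∖{} = {a,e,d,g,b,f}
cl∖int = {a,e,d,g,b}

int(A) = {f}
cl(A)  = {a,e,d,g,b,f}
∂A     = {a,e,d,g,b}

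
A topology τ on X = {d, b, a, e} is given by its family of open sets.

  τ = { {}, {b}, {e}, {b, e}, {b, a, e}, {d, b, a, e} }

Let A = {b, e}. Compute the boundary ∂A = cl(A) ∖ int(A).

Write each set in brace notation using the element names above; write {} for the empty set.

{d, a}

U open, U⊆A: {}, {e}, {b}, {b, e}. int(A) = ⋃ = {b, e}
X∖A={d, a}, int(X∖A)={}, hence cl(A)={d, b, a, e}
∂A: remove int from cl → {d, a}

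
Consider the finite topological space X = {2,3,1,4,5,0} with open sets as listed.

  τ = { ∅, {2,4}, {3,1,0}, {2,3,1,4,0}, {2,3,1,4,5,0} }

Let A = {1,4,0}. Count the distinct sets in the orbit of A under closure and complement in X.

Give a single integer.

cl via duality: int({2,3,5}) = ∅, so X∖∅ = {2,3,1,4,5,0}
Write k for closure, c for complement:
  1. A     = {1,4,0}
  2. kA    = {2,3,1,4,5,0}
  3. cA    = {2,3,5}
  4. ckA   = ∅
applying k or c yields no new set

4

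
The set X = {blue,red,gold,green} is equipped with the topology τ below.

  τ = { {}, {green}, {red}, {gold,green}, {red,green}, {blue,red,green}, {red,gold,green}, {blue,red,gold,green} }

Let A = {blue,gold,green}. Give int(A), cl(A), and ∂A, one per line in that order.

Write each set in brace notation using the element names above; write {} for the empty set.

interior: largest open inside A is {gold,green} (from {}, {green}, {gold,green})
cl via duality: int({red}) = {red}, so X∖{red} = {blue,gold,green}
cl∖int = {blue}

int(A) = {gold,green}
cl(A)  = {blue,gold,green}
∂A     = {blue}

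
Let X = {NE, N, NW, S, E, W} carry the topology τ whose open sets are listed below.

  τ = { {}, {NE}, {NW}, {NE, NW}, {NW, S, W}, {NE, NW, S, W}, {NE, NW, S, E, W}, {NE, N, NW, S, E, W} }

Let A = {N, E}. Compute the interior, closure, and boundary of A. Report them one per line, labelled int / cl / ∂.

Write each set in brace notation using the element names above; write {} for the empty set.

opens ⊆ A: {}; union → int = {}
complement {NE, NW, S, W}; its interior {NE, NW, S, W}; cl(A) = X∖{NE, NW, S, W} = {N, E}
boundary = {N, E} ∖ {} = {N, E}

int(A) = {}
cl(A)  = {N, E}
∂A     = {N, E}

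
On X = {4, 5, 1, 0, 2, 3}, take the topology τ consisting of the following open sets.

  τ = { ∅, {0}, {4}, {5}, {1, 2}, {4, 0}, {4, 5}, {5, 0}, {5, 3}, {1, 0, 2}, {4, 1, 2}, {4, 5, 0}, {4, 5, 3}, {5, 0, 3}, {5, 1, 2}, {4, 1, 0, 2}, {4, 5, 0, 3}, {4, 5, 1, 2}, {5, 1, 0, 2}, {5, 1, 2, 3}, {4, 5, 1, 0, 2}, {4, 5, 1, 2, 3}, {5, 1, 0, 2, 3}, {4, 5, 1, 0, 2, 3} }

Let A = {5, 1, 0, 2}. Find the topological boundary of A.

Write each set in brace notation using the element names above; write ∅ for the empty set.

{3}

interior: largest open inside A is {5, 1, 0, 2} (from ∅, {0}, {5}, {1, 2}, {5, 0}, {1, 0, 2}, {5, 1, 2}, {5, 1, 0, 2})
cl via duality: int({4, 3}) = {4}, so X∖{4} = {5, 1, 0, 2, 3}
cl∖int = {3}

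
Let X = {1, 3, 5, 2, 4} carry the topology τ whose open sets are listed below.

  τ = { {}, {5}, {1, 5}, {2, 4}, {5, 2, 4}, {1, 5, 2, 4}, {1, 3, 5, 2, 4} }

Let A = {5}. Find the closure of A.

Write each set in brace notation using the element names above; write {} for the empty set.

complement {1, 3, 2, 4}; its interior {2, 4}; cl(A) = X∖{2, 4} = {1, 3, 5}

{1, 3, 5}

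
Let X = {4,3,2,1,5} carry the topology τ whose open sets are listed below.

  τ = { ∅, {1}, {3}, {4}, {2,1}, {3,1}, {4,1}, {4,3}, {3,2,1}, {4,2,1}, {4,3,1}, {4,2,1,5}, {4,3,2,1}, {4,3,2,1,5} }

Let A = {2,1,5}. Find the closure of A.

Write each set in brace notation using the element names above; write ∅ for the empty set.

cl via duality: int({4,3}) = {4,3}, so X∖{4,3} = {2,1,5}

{2,1,5}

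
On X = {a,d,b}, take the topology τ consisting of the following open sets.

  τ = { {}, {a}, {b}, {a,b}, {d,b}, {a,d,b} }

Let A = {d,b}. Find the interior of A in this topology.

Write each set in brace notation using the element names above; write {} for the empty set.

U open, U⊆A: {}, {b}, {d,b}. int(A) = ⋃ = {d,b}

{d,b}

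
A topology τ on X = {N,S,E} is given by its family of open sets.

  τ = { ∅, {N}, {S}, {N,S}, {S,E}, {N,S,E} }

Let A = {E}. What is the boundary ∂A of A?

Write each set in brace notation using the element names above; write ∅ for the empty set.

U open, U⊆A: ∅. int(A) = ⋃ = ∅
X∖A={N,S}, int(X∖A)={N,S}, hence cl(A)={E}
∂A: remove int from cl → {E}

{E}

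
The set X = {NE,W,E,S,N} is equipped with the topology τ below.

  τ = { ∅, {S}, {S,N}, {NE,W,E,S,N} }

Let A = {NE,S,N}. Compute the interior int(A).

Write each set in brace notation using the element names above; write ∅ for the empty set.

U open, U⊆A: ∅, {S}, {S,N}. int(A) = ⋃ = {S,N}

{S,N}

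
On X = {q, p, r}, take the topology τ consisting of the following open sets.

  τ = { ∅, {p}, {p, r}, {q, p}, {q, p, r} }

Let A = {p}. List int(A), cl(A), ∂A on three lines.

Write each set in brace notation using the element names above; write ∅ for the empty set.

int(A) = {p}
cl(A)  = {q, p, r}
∂A     = {q, r}

open subsets of A: ∅, {p}; so int(A) = {p}
closure: X∖int(X∖A) = X∖∅ = {q, p, r}
∂A = {q, p, r} minus {p} = {q, r}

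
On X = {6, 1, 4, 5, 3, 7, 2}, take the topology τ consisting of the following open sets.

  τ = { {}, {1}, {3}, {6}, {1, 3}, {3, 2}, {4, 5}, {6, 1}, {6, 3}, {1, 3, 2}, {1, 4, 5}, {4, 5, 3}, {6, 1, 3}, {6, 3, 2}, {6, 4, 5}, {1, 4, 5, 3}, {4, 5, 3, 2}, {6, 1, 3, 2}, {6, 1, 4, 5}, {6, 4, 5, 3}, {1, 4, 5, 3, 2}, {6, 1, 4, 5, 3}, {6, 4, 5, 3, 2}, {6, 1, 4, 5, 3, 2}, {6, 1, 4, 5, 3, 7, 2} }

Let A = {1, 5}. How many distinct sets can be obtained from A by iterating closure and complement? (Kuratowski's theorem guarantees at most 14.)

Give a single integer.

10

cl via duality: int({6, 4, 3, 7, 2}) = {6, 3, 2}, so X∖{6, 3, 2} = {1, 4, 5, 7}
Write k for closure, c for complement:
  1. A     = {1, 5}
  2. kA    = {1, 4, 5, 7}
  3. cA    = {6, 4, 3, 7, 2}
  4. ckA   = {6, 3, 2}
  5. kcA   = {6, 4, 5, 3, 7, 2}
  6. kckA  = {6, 3, 7, 2}
  7. ckcA  = {1}
  8. ckckA = {1, 4, 5}
  9. kckcA = {1, 7}
  10. ckckcA = {6, 4, 5, 3, 2}
applying k or c yields no new set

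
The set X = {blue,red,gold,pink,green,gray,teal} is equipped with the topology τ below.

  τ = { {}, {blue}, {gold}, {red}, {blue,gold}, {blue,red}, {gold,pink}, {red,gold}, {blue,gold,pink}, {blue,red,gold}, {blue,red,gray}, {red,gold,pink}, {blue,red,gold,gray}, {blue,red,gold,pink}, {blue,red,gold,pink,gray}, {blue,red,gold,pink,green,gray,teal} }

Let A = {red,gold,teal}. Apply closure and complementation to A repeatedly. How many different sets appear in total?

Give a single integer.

8

closure: X∖int(X∖A) = X∖{blue} = {red,gold,pink,green,gray,teal}
Let k=closure and c=complement:
  1. A     = {red,gold,teal}
  2. kA    = {red,gold,pink,green,gray,teal}
  3. cA    = {blue,pink,green,gray}
  4. ckA   = {blue}
  5. kcA   = {blue,pink,green,gray,teal}
  6. kckA  = {blue,green,gray,teal}
  7. ckcA  = {red,gold}
  8. ckckA = {red,gold,pink}
— saturated at 8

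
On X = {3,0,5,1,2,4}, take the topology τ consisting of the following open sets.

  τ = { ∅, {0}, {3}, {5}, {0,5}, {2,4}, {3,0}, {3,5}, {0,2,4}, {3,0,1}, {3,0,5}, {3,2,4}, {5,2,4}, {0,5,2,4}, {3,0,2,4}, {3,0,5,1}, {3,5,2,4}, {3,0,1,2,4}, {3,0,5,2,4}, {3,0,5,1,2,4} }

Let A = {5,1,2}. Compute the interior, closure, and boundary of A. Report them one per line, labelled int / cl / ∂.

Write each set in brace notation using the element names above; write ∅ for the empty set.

int(A) = {5}
cl(A)  = {5,1,2,4}
∂A     = {1,2,4}

interior: largest open inside A is {5} (from ∅, {5})
cl via duality: int({3,0,4}) = {3,0}, so X∖{3,0} = {5,1,2,4}
cl∖int = {1,2,4}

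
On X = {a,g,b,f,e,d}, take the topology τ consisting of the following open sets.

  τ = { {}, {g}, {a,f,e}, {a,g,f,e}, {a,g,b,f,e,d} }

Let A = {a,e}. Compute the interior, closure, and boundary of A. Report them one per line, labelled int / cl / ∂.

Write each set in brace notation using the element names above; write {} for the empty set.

interior: largest open inside A is {} (from {})
cl via duality: int({g,b,f,d}) = {g}, so X∖{g} = {a,b,f,e,d}
cl∖int = {a,b,f,e,d}

int(A) = {}
cl(A)  = {a,b,f,e,d}
∂A     = {a,b,f,e,d}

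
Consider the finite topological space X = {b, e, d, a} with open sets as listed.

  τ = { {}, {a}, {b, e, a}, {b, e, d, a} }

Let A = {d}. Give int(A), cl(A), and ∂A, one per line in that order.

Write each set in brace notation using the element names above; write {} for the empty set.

opens ⊆ A: {}; union → int = {}
complement {b, e, a}; its interior {b, e, a}; cl(A) = X∖{b, e, a} = {d}
boundary = {d} ∖ {} = {d}

int(A) = {}
cl(A)  = {d}
∂A     = {d}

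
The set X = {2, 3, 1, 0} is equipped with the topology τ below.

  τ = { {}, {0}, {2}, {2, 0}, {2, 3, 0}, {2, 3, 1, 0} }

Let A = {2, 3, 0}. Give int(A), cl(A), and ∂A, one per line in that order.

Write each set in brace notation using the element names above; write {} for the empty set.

int(A) = {2, 3, 0}
cl(A)  = {2, 3, 1, 0}
∂A     = {1}

interior: largest open inside A is {2, 3, 0} (from {}, {2}, {0}, {2, 0}, {2, 3, 0})
cl via duality: int({1}) = {}, so X∖{} = {2, 3, 1, 0}
cl∖int = {1}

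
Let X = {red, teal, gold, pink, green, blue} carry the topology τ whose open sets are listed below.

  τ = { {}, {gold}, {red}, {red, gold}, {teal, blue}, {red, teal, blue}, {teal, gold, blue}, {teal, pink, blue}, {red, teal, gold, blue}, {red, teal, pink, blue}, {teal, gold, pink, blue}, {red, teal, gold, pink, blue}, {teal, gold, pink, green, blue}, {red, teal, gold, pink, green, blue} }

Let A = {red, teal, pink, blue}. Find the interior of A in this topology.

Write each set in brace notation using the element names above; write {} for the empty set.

interior: largest open inside A is {red, teal, pink, blue} (from {}, {red}, {teal, blue}, {red, teal, blue}, {teal, pink, blue}, {red, teal, pink, blue})

{red, teal, pink, blue}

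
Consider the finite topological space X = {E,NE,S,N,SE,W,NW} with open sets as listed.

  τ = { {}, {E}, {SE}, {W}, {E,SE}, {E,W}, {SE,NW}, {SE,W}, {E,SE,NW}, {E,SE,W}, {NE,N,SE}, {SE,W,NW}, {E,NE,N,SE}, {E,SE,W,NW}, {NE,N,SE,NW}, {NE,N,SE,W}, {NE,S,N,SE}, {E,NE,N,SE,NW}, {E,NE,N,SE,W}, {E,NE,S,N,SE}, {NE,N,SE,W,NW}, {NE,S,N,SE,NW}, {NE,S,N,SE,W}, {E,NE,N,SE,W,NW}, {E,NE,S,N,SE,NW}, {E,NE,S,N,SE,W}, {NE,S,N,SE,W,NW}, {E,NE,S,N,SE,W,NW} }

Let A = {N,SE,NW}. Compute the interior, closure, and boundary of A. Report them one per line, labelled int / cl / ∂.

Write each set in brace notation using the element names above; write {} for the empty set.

int(A) = {SE,NW}
cl(A)  = {NE,S,N,SE,NW}
∂A     = {NE,S,N}

open subsets of A: {}, {SE}, {SE,NW}; so int(A) = {SE,NW}
closure: X∖int(X∖A) = X∖{E,W} = {NE,S,N,SE,NW}
∂A = {NE,S,N,SE,NW} minus {SE,NW} = {NE,S,N}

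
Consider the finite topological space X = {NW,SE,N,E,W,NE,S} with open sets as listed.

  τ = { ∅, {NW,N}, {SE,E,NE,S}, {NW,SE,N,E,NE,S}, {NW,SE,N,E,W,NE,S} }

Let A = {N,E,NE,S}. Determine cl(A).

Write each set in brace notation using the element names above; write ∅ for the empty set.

X∖A={NW,SE,W}, int(X∖A)=∅, hence cl(A)={NW,SE,N,E,W,NE,S}

{NW,SE,N,E,W,NE,S}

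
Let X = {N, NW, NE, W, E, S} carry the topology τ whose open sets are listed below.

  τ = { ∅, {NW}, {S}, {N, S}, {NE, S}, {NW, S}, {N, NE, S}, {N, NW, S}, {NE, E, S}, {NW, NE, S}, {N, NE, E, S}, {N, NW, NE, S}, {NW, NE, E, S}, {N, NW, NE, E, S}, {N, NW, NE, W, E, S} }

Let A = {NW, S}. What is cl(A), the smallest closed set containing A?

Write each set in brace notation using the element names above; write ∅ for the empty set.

{N, NW, NE, W, E, S}

complement {N, NE, W, E}; its interior ∅; cl(A) = X∖∅ = {N, NW, NE, W, E, S}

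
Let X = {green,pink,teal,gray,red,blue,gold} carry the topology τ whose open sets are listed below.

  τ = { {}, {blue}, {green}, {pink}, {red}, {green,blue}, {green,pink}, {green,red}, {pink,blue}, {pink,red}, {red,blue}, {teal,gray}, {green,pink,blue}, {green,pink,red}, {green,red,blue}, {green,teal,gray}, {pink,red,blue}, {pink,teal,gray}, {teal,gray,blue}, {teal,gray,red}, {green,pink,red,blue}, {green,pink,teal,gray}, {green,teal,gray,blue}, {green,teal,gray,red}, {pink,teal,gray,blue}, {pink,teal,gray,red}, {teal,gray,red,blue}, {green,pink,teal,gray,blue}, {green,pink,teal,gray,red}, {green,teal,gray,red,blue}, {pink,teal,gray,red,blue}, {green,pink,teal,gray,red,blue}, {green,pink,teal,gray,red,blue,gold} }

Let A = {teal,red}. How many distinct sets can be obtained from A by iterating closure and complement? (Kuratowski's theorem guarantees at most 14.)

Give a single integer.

closure: X∖int(X∖A) = X∖{green,pink,blue} = {teal,gray,red,gold}
Let k=closure and c=complement:
  1. A     = {teal,red}
  2. kA    = {teal,gray,red,gold}
  3. cA    = {green,pink,gray,blue,gold}
  4. ckA   = {green,pink,blue}
  5. kcA   = {green,pink,teal,gray,blue,gold}
  6. kckA  = {green,pink,blue,gold}
  7. ckcA  = {red}
  8. ckckA = {teal,gray,red}
  9. kckcA = {red,gold}
  10. ckckcA = {green,pink,teal,gray,blue}
— saturated at 10

10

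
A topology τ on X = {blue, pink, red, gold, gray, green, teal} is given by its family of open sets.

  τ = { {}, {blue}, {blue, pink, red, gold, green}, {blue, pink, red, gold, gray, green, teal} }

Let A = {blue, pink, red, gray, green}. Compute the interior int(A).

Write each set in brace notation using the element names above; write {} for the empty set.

{blue}

opens ⊆ A: {}, {blue}; union → int = {blue}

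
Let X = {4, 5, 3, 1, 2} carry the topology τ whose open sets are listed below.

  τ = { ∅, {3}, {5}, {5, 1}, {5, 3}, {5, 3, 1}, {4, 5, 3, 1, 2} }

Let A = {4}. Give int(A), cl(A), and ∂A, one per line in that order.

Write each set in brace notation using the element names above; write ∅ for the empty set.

opens ⊆ A: ∅; union → int = ∅
complement {5, 3, 1, 2}; its interior {5, 3, 1}; cl(A) = X∖{5, 3, 1} = {4, 2}
boundary = {4, 2} ∖ ∅ = {4, 2}

int(A) = ∅
cl(A)  = {4, 2}
∂A     = {4, 2}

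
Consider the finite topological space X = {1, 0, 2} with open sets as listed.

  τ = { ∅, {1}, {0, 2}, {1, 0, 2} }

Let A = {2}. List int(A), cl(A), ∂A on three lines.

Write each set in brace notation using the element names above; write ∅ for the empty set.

open subsets of A: ∅; so int(A) = ∅
closure: X∖int(X∖A) = X∖{1} = {0, 2}
∂A = {0, 2} minus ∅ = {0, 2}

int(A) = ∅
cl(A)  = {0, 2}
∂A     = {0, 2}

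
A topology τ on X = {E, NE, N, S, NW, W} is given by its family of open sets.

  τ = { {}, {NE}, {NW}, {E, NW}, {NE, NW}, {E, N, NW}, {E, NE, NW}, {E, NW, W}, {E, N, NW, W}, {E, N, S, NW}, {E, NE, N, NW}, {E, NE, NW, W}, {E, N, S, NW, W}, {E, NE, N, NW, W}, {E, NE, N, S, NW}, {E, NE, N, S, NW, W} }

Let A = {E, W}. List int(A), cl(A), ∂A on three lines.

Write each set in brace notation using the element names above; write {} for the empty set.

interior: largest open inside A is {} (from {})
cl via duality: int({NE, N, S, NW}) = {NE, NW}, so X∖{NE, NW} = {E, N, S, W}
cl∖int = {E, N, S, W}

int(A) = {}
cl(A)  = {E, N, S, W}
∂A     = {E, N, S, W}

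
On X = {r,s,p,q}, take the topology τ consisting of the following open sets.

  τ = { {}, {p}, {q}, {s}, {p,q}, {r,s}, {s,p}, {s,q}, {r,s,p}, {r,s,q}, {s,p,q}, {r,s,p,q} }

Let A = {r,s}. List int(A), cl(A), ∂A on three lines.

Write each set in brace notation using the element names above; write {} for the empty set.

int(A) = {r,s}
cl(A)  = {r,s}
∂A     = {}

open subsets of A: {}, {s}, {r,s}; so int(A) = {r,s}
closure: X∖int(X∖A) = X∖{p,q} = {r,s}
∂A = {r,s} minus {r,s} = {}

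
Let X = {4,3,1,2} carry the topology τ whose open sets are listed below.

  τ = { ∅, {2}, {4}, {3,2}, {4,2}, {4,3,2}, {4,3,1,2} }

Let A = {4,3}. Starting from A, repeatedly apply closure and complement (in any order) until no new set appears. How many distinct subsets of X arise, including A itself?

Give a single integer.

8

cl via duality: int({1,2}) = {2}, so X∖{2} = {4,3,1}
Write k for closure, c for complement:
  1. A     = {4,3}
  2. kA    = {4,3,1}
  3. cA    = {1,2}
  4. ckA   = {2}
  5. kcA   = {3,1,2}
  6. ckcA  = {4}
  7. kckcA = {4,1}
  8. ckckcA = {3,2}
applying k or c yields no new set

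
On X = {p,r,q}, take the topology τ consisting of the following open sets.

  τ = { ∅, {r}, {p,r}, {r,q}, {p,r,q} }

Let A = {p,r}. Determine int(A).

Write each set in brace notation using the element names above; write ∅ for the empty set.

opens ⊆ A: ∅, {r}, {p,r}; union → int = {p,r}

{p,r}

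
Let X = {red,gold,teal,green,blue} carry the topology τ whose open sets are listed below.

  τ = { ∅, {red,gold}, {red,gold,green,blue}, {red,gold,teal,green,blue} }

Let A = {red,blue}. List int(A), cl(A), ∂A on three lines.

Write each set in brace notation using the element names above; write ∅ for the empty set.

U open, U⊆A: ∅. int(A) = ⋃ = ∅
X∖A={gold,teal,green}, int(X∖A)=∅, hence cl(A)={red,gold,teal,green,blue}
∂A: remove int from cl → {red,gold,teal,green,blue}

int(A) = ∅
cl(A)  = {red,gold,teal,green,blue}
∂A     = {red,gold,teal,green,blue}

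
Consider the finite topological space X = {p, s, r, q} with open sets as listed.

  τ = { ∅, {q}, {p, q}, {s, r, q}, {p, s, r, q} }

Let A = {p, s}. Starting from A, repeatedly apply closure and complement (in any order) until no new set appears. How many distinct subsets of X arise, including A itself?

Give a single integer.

6

cl via duality: int({r, q}) = {q}, so X∖{q} = {p, s, r}
Write k for closure, c for complement:
  1. A     = {p, s}
  2. kA    = {p, s, r}
  3. cA    = {r, q}
  4. ckA   = {q}
  5. kcA   = {p, s, r, q}
  6. ckcA  = ∅
applying k or c yields no new set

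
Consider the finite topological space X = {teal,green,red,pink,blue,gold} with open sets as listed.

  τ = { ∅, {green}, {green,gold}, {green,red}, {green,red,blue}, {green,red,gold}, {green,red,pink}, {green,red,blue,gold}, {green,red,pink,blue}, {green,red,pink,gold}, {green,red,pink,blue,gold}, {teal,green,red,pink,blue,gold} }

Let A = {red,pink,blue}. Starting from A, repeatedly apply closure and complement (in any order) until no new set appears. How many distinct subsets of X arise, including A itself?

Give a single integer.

6

complement {teal,green,gold}; its interior {green,gold}; cl(A) = X∖{green,gold} = {teal,red,pink,blue}
With k = closure, c = complement:
  1. A     = {red,pink,blue}
  2. kA    = {teal,red,pink,blue}
  3. cA    = {teal,green,gold}
  4. ckA   = {green,gold}
  5. kcA   = {teal,green,red,pink,blue,gold}
  6. ckcA  = ∅
k, c of each give nothing new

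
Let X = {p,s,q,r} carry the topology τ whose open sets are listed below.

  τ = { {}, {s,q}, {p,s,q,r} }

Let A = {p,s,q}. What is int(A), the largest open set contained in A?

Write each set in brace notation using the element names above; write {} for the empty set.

open subsets of A: {}, {s,q}; so int(A) = {s,q}

{s,q}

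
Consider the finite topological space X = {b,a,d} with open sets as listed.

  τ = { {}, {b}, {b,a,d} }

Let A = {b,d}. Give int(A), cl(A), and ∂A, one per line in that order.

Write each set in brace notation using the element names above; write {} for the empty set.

open subsets of A: {}, {b}; so int(A) = {b}
closure: X∖int(X∖A) = X∖{} = {b,a,d}
∂A = {b,a,d} minus {b} = {a,d}

int(A) = {b}
cl(A)  = {b,a,d}
∂A     = {a,d}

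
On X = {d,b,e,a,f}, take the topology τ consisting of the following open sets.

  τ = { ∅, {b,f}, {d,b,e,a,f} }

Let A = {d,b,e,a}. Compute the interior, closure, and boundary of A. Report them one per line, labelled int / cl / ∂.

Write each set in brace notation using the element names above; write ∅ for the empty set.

int(A) = ∅
cl(A)  = {d,b,e,a,f}
∂A     = {d,b,e,a,f}

U open, U⊆A: ∅. int(A) = ⋃ = ∅
X∖A={f}, int(X∖A)=∅, hence cl(A)={d,b,e,a,f}
∂A: remove int from cl → {d,b,e,a,f}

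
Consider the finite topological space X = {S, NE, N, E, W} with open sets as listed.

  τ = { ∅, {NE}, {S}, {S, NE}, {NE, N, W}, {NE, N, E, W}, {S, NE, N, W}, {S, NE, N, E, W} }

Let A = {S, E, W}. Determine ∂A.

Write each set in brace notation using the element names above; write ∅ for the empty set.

{N, E, W}

U open, U⊆A: ∅, {S}. int(A) = ⋃ = {S}
X∖A={NE, N}, int(X∖A)={NE}, hence cl(A)={S, N, E, W}
∂A: remove int from cl → {N, E, W}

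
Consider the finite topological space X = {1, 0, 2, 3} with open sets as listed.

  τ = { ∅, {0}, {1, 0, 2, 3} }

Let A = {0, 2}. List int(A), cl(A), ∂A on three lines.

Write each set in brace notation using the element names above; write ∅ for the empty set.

int(A) = {0}
cl(A)  = {1, 0, 2, 3}
∂A     = {1, 2, 3}

open subsets of A: ∅, {0}; so int(A) = {0}
closure: X∖int(X∖A) = X∖∅ = {1, 0, 2, 3}
∂A = {1, 0, 2, 3} minus {0} = {1, 2, 3}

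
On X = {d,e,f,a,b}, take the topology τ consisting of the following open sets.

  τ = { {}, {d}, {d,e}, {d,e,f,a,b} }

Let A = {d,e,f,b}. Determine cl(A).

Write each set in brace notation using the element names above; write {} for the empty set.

{d,e,f,a,b}

X∖A={a}, int(X∖A)={}, hence cl(A)={d,e,f,a,b}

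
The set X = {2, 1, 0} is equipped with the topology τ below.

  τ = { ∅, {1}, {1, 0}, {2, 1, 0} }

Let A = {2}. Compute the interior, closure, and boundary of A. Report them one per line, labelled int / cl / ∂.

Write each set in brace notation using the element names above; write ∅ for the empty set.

U open, U⊆A: ∅. int(A) = ⋃ = ∅
X∖A={1, 0}, int(X∖A)={1, 0}, hence cl(A)={2}
∂A: remove int from cl → {2}

int(A) = ∅
cl(A)  = {2}
∂A     = {2}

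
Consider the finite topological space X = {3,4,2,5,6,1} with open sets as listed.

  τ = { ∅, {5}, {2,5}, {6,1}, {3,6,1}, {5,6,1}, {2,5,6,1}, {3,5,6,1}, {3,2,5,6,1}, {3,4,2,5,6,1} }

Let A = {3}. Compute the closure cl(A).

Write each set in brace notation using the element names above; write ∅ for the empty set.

{3,4}

closure: X∖int(X∖A) = X∖{2,5,6,1} = {3,4}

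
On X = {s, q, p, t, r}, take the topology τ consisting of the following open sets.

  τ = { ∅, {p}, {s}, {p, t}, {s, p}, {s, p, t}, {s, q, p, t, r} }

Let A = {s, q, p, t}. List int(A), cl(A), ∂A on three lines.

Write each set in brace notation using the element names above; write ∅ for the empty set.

U open, U⊆A: ∅, {s}, {p}, {s, p}, {p, t}, {s, p, t}. int(A) = ⋃ = {s, p, t}
X∖A={r}, int(X∖A)=∅, hence cl(A)={s, q, p, t, r}
∂A: remove int from cl → {q, r}

int(A) = {s, p, t}
cl(A)  = {s, q, p, t, r}
∂A     = {q, r}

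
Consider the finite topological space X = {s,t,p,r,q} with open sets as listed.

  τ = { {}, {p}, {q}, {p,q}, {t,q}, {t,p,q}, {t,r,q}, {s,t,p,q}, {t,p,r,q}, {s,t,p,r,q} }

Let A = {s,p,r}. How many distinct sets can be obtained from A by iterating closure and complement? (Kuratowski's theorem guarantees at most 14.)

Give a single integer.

6

cl via duality: int({t,q}) = {t,q}, so X∖{t,q} = {s,p,r}
Write k for closure, c for complement:
  1. A     = {s,p,r}
  2. cA    = {t,q}
  3. kcA   = {s,t,r,q}
  4. ckcA  = {p}
  5. kckcA = {s,p}
  6. ckckcA = {t,r,q}
applying k or c yields no new set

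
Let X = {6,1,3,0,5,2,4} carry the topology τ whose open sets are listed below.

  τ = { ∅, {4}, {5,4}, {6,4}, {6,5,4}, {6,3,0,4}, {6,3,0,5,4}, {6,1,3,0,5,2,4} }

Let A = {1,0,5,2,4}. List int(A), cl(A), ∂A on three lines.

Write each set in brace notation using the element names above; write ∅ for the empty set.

int(A) = {5,4}
cl(A)  = {6,1,3,0,5,2,4}
∂A     = {6,1,3,0,2}

interior: largest open inside A is {5,4} (from ∅, {4}, {5,4})
cl via duality: int({6,3}) = ∅, so X∖∅ = {6,1,3,0,5,2,4}
cl∖int = {6,1,3,0,2}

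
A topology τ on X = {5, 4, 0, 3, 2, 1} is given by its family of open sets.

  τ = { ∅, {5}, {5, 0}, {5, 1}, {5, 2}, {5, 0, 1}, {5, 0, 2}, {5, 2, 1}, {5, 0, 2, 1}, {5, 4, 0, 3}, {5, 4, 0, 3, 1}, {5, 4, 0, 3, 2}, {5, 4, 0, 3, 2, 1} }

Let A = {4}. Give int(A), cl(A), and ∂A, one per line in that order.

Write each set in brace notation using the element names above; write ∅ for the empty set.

U open, U⊆A: ∅. int(A) = ⋃ = ∅
X∖A={5, 0, 3, 2, 1}, int(X∖A)={5, 0, 2, 1}, hence cl(A)={4, 3}
∂A: remove int from cl → {4, 3}

int(A) = ∅
cl(A)  = {4, 3}
∂A     = {4, 3}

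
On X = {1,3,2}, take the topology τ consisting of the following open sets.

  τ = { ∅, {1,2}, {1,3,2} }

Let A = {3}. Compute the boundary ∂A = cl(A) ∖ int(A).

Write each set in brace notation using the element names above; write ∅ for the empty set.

U open, U⊆A: ∅. int(A) = ⋃ = ∅
X∖A={1,2}, int(X∖A)={1,2}, hence cl(A)={3}
∂A: remove int from cl → {3}

{3}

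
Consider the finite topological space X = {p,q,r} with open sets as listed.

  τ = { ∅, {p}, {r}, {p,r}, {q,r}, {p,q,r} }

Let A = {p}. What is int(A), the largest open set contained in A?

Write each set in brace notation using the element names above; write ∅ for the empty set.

opens ⊆ A: ∅, {p}; union → int = {p}

{p}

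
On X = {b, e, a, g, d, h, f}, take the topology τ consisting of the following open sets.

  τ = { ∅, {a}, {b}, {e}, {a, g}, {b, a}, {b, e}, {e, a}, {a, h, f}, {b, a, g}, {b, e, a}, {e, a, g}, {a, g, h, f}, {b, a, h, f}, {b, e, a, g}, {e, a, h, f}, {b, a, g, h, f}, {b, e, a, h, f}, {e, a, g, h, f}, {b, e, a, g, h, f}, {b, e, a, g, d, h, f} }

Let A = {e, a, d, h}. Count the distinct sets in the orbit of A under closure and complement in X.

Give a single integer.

complement {b, g, f}; its interior {b}; cl(A) = X∖{b} = {e, a, g, d, h, f}
With k = closure, c = complement:
  1. A     = {e, a, d, h}
  2. kA    = {e, a, g, d, h, f}
  3. cA    = {b, g, f}
  4. ckA   = {b}
  5. kcA   = {b, g, d, h, f}
  6. kckA  = {b, d}
  7. ckcA  = {e, a}
  8. ckckA = {e, a, g, h, f}
k, c of each give nothing new

8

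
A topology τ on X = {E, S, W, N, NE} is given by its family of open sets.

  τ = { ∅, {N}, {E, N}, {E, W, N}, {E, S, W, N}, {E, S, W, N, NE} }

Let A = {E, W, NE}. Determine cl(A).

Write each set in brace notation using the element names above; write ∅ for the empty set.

{E, S, W, NE}

closure: X∖int(X∖A) = X∖{N} = {E, S, W, NE}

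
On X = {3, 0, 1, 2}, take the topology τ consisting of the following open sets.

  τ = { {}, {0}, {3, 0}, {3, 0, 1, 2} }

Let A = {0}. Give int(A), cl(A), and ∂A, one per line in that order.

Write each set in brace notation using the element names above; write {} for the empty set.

int(A) = {0}
cl(A)  = {3, 0, 1, 2}
∂A     = {3, 1, 2}

U open, U⊆A: {}, {0}. int(A) = ⋃ = {0}
X∖A={3, 1, 2}, int(X∖A)={}, hence cl(A)={3, 0, 1, 2}
∂A: remove int from cl → {3, 1, 2}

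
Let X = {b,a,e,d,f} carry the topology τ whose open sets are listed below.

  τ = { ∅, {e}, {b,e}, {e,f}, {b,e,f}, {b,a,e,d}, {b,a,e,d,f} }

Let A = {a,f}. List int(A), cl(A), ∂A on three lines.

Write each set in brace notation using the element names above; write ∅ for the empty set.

int(A) = ∅
cl(A)  = {a,d,f}
∂A     = {a,d,f}

U open, U⊆A: ∅. int(A) = ⋃ = ∅
X∖A={b,e,d}, int(X∖A)={b,e}, hence cl(A)={a,d,f}
∂A: remove int from cl → {a,d,f}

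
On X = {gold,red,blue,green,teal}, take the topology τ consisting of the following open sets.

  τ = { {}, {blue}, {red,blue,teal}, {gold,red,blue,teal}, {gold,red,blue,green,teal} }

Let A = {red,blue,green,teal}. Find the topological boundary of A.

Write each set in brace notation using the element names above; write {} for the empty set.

interior: largest open inside A is {red,blue,teal} (from {}, {blue}, {red,blue,teal})
cl via duality: int({gold}) = {}, so X∖{} = {gold,red,blue,green,teal}
cl∖int = {gold,green}

{gold,green}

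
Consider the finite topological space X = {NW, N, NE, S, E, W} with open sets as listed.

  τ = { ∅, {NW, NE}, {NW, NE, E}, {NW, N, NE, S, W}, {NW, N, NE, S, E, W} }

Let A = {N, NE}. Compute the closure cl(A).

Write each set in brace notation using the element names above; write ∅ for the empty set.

X∖A={NW, S, E, W}, int(X∖A)=∅, hence cl(A)={NW, N, NE, S, E, W}

{NW, N, NE, S, E, W}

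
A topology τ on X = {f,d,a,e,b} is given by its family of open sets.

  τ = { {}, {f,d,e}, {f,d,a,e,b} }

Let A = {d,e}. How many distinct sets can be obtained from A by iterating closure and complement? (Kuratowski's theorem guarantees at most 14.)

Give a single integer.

cl via duality: int({f,a,b}) = {}, so X∖{} = {f,d,a,e,b}
Write k for closure, c for complement:
  1. A     = {d,e}
  2. kA    = {f,d,a,e,b}
  3. cA    = {f,a,b}
  4. ckA   = {}
applying k or c yields no new set

4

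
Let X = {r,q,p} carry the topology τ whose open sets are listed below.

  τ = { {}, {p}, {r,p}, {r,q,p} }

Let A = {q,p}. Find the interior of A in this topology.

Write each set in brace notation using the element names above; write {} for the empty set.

opens ⊆ A: {}, {p}; union → int = {p}

{p}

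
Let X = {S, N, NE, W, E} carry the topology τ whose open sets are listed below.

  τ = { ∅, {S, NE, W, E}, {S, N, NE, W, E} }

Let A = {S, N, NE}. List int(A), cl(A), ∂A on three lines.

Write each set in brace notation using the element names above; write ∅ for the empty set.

int(A) = ∅
cl(A)  = {S, N, NE, W, E}
∂A     = {S, N, NE, W, E}

U open, U⊆A: ∅. int(A) = ⋃ = ∅
X∖A={W, E}, int(X∖A)=∅, hence cl(A)={S, N, NE, W, E}
∂A: remove int from cl → {S, N, NE, W, E}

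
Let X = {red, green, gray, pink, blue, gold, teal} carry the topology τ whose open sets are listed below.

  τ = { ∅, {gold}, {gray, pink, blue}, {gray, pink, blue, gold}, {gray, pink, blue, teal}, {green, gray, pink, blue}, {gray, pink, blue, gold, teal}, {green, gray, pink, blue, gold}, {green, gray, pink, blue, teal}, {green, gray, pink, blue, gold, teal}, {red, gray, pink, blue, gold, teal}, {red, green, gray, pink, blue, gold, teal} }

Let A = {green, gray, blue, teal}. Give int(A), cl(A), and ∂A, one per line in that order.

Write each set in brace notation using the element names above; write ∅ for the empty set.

opens ⊆ A: ∅; union → int = ∅
complement {red, pink, gold}; its interior {gold}; cl(A) = X∖{gold} = {red, green, gray, pink, blue, teal}
boundary = {red, green, gray, pink, blue, teal} ∖ ∅ = {red, green, gray, pink, blue, teal}

int(A) = ∅
cl(A)  = {red, green, gray, pink, blue, teal}
∂A     = {red, green, gray, pink, blue, teal}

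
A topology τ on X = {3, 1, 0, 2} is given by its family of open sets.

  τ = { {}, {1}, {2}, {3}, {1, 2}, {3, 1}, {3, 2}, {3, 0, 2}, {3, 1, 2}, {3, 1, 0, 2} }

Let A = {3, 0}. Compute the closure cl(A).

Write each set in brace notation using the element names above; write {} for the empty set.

{3, 0}

X∖A={1, 2}, int(X∖A)={1, 2}, hence cl(A)={3, 0}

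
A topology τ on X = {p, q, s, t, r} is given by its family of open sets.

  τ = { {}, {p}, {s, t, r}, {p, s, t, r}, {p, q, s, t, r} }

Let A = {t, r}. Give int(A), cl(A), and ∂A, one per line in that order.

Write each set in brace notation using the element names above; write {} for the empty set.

int(A) = {}
cl(A)  = {q, s, t, r}
∂A     = {q, s, t, r}

open subsets of A: {}; so int(A) = {}
closure: X∖int(X∖A) = X∖{p} = {q, s, t, r}
∂A = {q, s, t, r} minus {} = {q, s, t, r}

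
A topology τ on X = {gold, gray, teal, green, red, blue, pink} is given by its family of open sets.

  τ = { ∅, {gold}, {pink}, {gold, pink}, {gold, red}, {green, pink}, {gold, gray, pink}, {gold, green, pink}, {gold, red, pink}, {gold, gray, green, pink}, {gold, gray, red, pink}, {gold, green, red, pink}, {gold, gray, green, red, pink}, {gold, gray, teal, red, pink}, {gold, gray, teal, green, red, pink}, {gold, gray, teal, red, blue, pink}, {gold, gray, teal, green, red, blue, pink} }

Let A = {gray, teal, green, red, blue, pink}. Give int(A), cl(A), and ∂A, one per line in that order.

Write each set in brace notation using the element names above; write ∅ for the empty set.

interior: largest open inside A is {green, pink} (from ∅, {pink}, {green, pink})
cl via duality: int({gold}) = {gold}, so X∖{gold} = {gray, teal, green, red, blue, pink}
cl∖int = {gray, teal, red, blue}

int(A) = {green, pink}
cl(A)  = {gray, teal, green, red, blue, pink}
∂A     = {gray, teal, red, blue}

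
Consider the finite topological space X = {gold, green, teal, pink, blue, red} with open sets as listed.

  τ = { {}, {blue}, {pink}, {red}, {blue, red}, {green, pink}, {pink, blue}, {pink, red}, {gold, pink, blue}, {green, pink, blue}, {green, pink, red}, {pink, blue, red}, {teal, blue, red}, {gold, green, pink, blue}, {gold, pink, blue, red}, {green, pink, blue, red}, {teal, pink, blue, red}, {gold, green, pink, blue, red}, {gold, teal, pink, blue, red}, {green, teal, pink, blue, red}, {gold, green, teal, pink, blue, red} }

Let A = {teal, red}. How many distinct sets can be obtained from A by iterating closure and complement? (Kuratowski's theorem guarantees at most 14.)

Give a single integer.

closure: X∖int(X∖A) = X∖{gold, green, pink, blue} = {teal, red}
Let k=closure and c=complement:
  1. A     = {teal, red}
  2. cA    = {gold, green, pink, blue}
  3. kcA   = {gold, green, teal, pink, blue}
  4. ckcA  = {red}
— saturated at 4

4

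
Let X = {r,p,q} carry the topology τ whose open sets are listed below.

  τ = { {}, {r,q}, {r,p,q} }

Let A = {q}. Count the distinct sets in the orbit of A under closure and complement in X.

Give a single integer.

4

X∖A={r,p}, int(X∖A)={}, hence cl(A)={r,p,q}
Orbit (k=closure, c=complement):
  1. A     = {q}
  2. kA    = {r,p,q}
  3. cA    = {r,p}
  4. ckA   = {}
(closed under both — stop)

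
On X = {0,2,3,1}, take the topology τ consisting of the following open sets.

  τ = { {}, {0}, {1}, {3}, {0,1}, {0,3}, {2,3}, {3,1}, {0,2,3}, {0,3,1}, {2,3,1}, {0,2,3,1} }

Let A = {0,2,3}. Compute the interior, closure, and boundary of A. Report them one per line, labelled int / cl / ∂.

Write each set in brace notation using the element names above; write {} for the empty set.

int(A) = {0,2,3}
cl(A)  = {0,2,3}
∂A     = {}

U open, U⊆A: {}, {0}, {3}, {0,3}, {2,3}, {0,2,3}. int(A) = ⋃ = {0,2,3}
X∖A={1}, int(X∖A)={1}, hence cl(A)={0,2,3}
∂A: remove int from cl → {}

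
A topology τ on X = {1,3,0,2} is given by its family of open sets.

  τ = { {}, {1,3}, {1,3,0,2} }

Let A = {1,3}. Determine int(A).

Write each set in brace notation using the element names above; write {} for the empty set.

open subsets of A: {}, {1,3}; so int(A) = {1,3}

{1,3}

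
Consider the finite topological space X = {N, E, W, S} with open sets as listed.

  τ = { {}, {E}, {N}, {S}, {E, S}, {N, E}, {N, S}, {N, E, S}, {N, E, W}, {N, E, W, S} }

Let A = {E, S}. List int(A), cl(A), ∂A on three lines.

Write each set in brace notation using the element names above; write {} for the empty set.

opens ⊆ A: {}, {S}, {E}, {E, S}; union → int = {E, S}
complement {N, W}; its interior {N}; cl(A) = X∖{N} = {E, W, S}
boundary = {E, W, S} ∖ {E, S} = {W}

int(A) = {E, S}
cl(A)  = {E, W, S}
∂A     = {W}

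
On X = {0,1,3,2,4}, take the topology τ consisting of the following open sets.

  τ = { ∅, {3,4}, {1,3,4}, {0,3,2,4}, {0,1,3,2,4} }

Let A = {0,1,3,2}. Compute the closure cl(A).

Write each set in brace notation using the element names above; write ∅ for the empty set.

complement {4}; its interior ∅; cl(A) = X∖∅ = {0,1,3,2,4}

{0,1,3,2,4}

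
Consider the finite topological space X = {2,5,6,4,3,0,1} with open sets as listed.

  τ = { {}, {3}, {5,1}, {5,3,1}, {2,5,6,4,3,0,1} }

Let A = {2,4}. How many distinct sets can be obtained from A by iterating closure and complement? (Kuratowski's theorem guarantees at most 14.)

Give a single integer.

6

complement {5,6,3,0,1}; its interior {5,3,1}; cl(A) = X∖{5,3,1} = {2,6,4,0}
With k = closure, c = complement:
  1. A     = {2,4}
  2. kA    = {2,6,4,0}
  3. cA    = {5,6,3,0,1}
  4. ckA   = {5,3,1}
  5. kcA   = {2,5,6,4,3,0,1}
  6. ckcA  = {}
k, c of each give nothing new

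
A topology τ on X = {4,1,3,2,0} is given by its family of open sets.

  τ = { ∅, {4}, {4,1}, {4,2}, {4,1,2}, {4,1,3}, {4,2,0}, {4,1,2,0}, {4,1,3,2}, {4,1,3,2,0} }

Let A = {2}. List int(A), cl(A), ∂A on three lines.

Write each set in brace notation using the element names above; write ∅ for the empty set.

int(A) = ∅
cl(A)  = {2,0}
∂A     = {2,0}

interior: largest open inside A is ∅ (from ∅)
cl via duality: int({4,1,3,0}) = {4,1,3}, so X∖{4,1,3} = {2,0}
cl∖int = {2,0}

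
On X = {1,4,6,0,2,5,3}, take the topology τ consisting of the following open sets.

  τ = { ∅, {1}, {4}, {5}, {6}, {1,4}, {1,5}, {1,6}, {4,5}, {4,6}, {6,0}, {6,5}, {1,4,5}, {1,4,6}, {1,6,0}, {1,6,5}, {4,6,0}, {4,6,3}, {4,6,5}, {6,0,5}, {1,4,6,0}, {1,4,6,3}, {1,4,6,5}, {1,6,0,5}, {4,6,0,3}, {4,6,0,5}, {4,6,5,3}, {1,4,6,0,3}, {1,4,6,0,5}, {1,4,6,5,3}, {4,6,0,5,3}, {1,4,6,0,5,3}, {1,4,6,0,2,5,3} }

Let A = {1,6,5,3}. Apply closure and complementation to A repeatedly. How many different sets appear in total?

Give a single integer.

8

closure: X∖int(X∖A) = X∖{4} = {1,6,0,2,5,3}
Let k=closure and c=complement:
  1. A     = {1,6,5,3}
  2. kA    = {1,6,0,2,5,3}
  3. cA    = {4,0,2}
  4. ckA   = {4}
  5. kcA   = {4,0,2,3}
  6. kckA  = {4,2,3}
  7. ckcA  = {1,6,5}
  8. ckckA = {1,6,0,5}
— saturated at 8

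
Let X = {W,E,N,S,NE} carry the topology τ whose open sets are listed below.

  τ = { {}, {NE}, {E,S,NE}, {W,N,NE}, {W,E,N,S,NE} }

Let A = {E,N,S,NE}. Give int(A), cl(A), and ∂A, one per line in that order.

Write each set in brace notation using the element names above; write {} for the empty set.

open subsets of A: {}, {NE}, {E,S,NE}; so int(A) = {E,S,NE}
closure: X∖int(X∖A) = X∖{} = {W,E,N,S,NE}
∂A = {W,E,N,S,NE} minus {E,S,NE} = {W,N}

int(A) = {E,S,NE}
cl(A)  = {W,E,N,S,NE}
∂A     = {W,N}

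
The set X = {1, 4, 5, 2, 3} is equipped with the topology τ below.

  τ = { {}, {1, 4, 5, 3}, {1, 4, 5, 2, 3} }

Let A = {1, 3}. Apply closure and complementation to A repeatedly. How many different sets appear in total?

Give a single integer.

4

closure: X∖int(X∖A) = X∖{} = {1, 4, 5, 2, 3}
Let k=closure and c=complement:
  1. A     = {1, 3}
  2. kA    = {1, 4, 5, 2, 3}
  3. cA    = {4, 5, 2}
  4. ckA   = {}
— saturated at 4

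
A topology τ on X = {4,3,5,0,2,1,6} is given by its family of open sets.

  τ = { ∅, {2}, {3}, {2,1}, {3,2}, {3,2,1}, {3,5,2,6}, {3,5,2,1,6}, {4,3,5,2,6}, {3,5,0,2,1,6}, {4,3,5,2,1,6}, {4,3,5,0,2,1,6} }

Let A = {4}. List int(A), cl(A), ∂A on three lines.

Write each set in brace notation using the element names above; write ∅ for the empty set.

int(A) = ∅
cl(A)  = {4}
∂A     = {4}

opens ⊆ A: ∅; union → int = ∅
complement {3,5,0,2,1,6}; its interior {3,5,0,2,1,6}; cl(A) = X∖{3,5,0,2,1,6} = {4}
boundary = {4} ∖ ∅ = {4}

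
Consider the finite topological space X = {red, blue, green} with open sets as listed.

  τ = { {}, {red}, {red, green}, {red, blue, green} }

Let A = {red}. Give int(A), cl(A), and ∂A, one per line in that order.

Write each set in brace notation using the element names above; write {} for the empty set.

open subsets of A: {}, {red}; so int(A) = {red}
closure: X∖int(X∖A) = X∖{} = {red, blue, green}
∂A = {red, blue, green} minus {red} = {blue, green}

int(A) = {red}
cl(A)  = {red, blue, green}
∂A     = {blue, green}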